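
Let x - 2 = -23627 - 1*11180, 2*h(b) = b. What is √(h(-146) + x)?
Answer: I*√34878 ≈ 186.76*I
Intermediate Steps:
h(b) = b/2
x = -34805 (x = 2 + (-23627 - 1*11180) = 2 + (-23627 - 11180) = 2 - 34807 = -34805)
√(h(-146) + x) = √((½)*(-146) - 34805) = √(-73 - 34805) = √(-34878) = I*√34878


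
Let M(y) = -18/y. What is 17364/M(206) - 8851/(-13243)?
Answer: -7894973299/39729 ≈ -1.9872e+5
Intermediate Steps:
17364/M(206) - 8851/(-13243) = 17364/((-18/206)) - 8851/(-13243) = 17364/((-18*1/206)) - 8851*(-1/13243) = 17364/(-9/103) + 8851/13243 = 17364*(-103/9) + 8851/13243 = -596164/3 + 8851/13243 = -7894973299/39729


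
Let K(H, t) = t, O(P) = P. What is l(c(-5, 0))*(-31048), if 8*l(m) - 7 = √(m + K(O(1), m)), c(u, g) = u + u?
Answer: -27167 - 7762*I*√5 ≈ -27167.0 - 17356.0*I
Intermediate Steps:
c(u, g) = 2*u
l(m) = 7/8 + √2*√m/8 (l(m) = 7/8 + √(m + m)/8 = 7/8 + √(2*m)/8 = 7/8 + (√2*√m)/8 = 7/8 + √2*√m/8)
l(c(-5, 0))*(-31048) = (7/8 + √2*√(2*(-5))/8)*(-31048) = (7/8 + √2*√(-10)/8)*(-31048) = (7/8 + √2*(I*√10)/8)*(-31048) = (7/8 + I*√5/4)*(-31048) = -27167 - 7762*I*√5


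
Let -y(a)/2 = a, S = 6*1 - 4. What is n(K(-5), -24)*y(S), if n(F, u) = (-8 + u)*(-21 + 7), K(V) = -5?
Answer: -1792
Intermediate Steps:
S = 2 (S = 6 - 4 = 2)
n(F, u) = 112 - 14*u (n(F, u) = (-8 + u)*(-14) = 112 - 14*u)
y(a) = -2*a
n(K(-5), -24)*y(S) = (112 - 14*(-24))*(-2*2) = (112 + 336)*(-4) = 448*(-4) = -1792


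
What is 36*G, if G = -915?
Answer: -32940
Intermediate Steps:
36*G = 36*(-915) = -32940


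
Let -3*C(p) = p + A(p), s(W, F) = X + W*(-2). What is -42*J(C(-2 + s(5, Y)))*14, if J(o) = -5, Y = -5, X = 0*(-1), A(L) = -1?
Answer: 2940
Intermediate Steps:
X = 0
s(W, F) = -2*W (s(W, F) = 0 + W*(-2) = 0 - 2*W = -2*W)
C(p) = ⅓ - p/3 (C(p) = -(p - 1)/3 = -(-1 + p)/3 = ⅓ - p/3)
-42*J(C(-2 + s(5, Y)))*14 = -42*(-5)*14 = 210*14 = 2940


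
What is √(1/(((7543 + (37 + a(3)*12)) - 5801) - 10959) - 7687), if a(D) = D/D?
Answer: I*√40381840941/2292 ≈ 87.676*I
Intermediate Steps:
a(D) = 1
√(1/(((7543 + (37 + a(3)*12)) - 5801) - 10959) - 7687) = √(1/(((7543 + (37 + 1*12)) - 5801) - 10959) - 7687) = √(1/(((7543 + (37 + 12)) - 5801) - 10959) - 7687) = √(1/(((7543 + 49) - 5801) - 10959) - 7687) = √(1/((7592 - 5801) - 10959) - 7687) = √(1/(1791 - 10959) - 7687) = √(1/(-9168) - 7687) = √(-1/9168 - 7687) = √(-70474417/9168) = I*√40381840941/2292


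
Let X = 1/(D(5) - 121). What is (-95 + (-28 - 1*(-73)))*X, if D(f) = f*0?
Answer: 50/121 ≈ 0.41322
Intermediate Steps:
D(f) = 0
X = -1/121 (X = 1/(0 - 121) = 1/(-121) = -1/121 ≈ -0.0082645)
(-95 + (-28 - 1*(-73)))*X = (-95 + (-28 - 1*(-73)))*(-1/121) = (-95 + (-28 + 73))*(-1/121) = (-95 + 45)*(-1/121) = -50*(-1/121) = 50/121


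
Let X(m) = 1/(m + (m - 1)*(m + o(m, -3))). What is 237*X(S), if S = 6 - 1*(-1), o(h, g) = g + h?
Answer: 237/73 ≈ 3.2466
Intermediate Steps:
S = 7 (S = 6 + 1 = 7)
X(m) = 1/(m + (-1 + m)*(-3 + 2*m)) (X(m) = 1/(m + (m - 1)*(m + (-3 + m))) = 1/(m + (-1 + m)*(-3 + 2*m)))
237*X(S) = 237/(3 - 4*7 + 2*7**2) = 237/(3 - 28 + 2*49) = 237/(3 - 28 + 98) = 237/73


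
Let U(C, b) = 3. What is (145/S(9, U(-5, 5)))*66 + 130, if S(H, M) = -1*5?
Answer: -1784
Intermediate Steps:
S(H, M) = -5
(145/S(9, U(-5, 5)))*66 + 130 = (145/(-5))*66 + 130 = (145*(-⅕))*66 + 130 = -29*66 + 130 = -1914 + 130 = -1784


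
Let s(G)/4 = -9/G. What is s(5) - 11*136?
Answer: -7516/5 ≈ -1503.2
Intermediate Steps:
s(G) = -36/G (s(G) = 4*(-9/G) = -36/G)
s(5) - 11*136 = -36/5 - 11*136 = -36*⅕ - 1496 = -36/5 - 1496 = -7516/5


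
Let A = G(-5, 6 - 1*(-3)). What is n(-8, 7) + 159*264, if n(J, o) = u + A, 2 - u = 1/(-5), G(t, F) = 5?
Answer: 209916/5 ≈ 41983.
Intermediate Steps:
A = 5
u = 11/5 (u = 2 - 1/(-5) = 2 - 1*(-1/5) = 2 + 1/5 = 11/5 ≈ 2.2000)
n(J, o) = 36/5 (n(J, o) = 11/5 + 5 = 36/5)
n(-8, 7) + 159*264 = 36/5 + 159*264 = 36/5 + 41976 = 209916/5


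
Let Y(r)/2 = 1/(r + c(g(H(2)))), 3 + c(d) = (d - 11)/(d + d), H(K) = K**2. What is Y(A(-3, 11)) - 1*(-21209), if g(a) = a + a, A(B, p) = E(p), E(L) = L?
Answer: 2651157/125 ≈ 21209.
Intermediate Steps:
A(B, p) = p
g(a) = 2*a
c(d) = -3 + (-11 + d)/(2*d) (c(d) = -3 + (d - 11)/(d + d) = -3 + (-11 + d)/((2*d)) = -3 + (-11 + d)*(1/(2*d)) = -3 + (-11 + d)/(2*d))
Y(r) = 2/(-51/16 + r) (Y(r) = 2/(r + (-11 - 10*2**2)/(2*((2*2**2)))) = 2/(r + (-11 - 10*4)/(2*((2*4)))) = 2/(r + (1/2)*(-11 - 5*8)/8) = 2/(r + (1/2)*(1/8)*(-11 - 40)) = 2/(r + (1/2)*(1/8)*(-51)) = 2/(r - 51/16) = 2/(-51/16 + r))
Y(A(-3, 11)) - 1*(-21209) = 32/(-51 + 16*11) - 1*(-21209) = 32/(-51 + 176) + 21209 = 32/125 + 21209 = 2651157/125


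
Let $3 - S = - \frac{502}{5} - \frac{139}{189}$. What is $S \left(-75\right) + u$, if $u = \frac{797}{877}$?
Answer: $- \frac{431468869}{55251} \approx -7809.3$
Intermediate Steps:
$S = \frac{98408}{945}$ ($S = 3 - \left(- \frac{502}{5} - \frac{139}{189}\right) = 3 - - \frac{95573}{945} = 3 + \frac{95573}{945} = \frac{98408}{945} \approx 104.14$)
$u = \frac{797}{877}$ ($u = 797 \cdot \frac{1}{877} = \frac{797}{877} \approx 0.90878$)
$S \left(-75\right) + u = \frac{98408}{945} \left(-75\right) + \frac{797}{877} = - \frac{492040}{63} + \frac{797}{877} = - \frac{431468869}{55251}$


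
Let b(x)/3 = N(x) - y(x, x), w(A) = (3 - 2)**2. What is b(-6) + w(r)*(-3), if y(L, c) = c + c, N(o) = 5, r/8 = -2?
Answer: 48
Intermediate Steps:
r = -16 (r = 8*(-2) = -16)
y(L, c) = 2*c
w(A) = 1 (w(A) = 1**2 = 1)
b(x) = 15 - 6*x (b(x) = 3*(5 - 2*x) = 15 - 6*x)
b(-6) + w(r)*(-3) = (15 - 6*(-6)) + 1*(-3) = (15 + 36) - 3 = 51 - 3 = 48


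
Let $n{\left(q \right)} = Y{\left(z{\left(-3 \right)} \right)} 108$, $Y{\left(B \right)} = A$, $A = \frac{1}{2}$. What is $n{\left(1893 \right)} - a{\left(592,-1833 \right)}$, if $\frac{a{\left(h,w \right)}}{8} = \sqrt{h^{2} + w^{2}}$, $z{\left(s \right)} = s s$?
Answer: $54 - 8 \sqrt{3710353} \approx -15356.0$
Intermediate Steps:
$z{\left(s \right)} = s^{2}$
$A = \frac{1}{2} \approx 0.5$
$Y{\left(B \right)} = \frac{1}{2}$
$a{\left(h,w \right)} = 8 \sqrt{h^{2} + w^{2}}$
$n{\left(q \right)} = 54$ ($n{\left(q \right)} = \frac{1}{2} \cdot 108 = 54$)
$n{\left(1893 \right)} - a{\left(592,-1833 \right)} = 54 - 8 \sqrt{592^{2} + \left(-1833\right)^{2}} = 54 - 8 \sqrt{350464 + 3359889} = 54 - 8 \sqrt{3710353}$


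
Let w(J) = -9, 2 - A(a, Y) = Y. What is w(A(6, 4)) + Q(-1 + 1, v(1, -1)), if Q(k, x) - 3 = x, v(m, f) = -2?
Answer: -8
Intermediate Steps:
A(a, Y) = 2 - Y
Q(k, x) = 3 + x
w(A(6, 4)) + Q(-1 + 1, v(1, -1)) = -9 + (3 - 2) = -9 + 1 = -8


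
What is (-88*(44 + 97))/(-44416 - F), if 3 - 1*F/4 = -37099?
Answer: 1551/24103 ≈ 0.064349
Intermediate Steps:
F = 148408 (F = 12 - 4*(-37099) = 12 + 148396 = 148408)
(-88*(44 + 97))/(-44416 - F) = (-88*(44 + 97))/(-44416 - 1*148408) = (-88*141)/(-44416 - 148408) = -12408/(-192824) = -12408*(-1/192824) = 1551/24103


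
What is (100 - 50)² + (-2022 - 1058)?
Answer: -580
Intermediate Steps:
(100 - 50)² + (-2022 - 1058) = 50² - 3080 = 2500 - 3080 = -580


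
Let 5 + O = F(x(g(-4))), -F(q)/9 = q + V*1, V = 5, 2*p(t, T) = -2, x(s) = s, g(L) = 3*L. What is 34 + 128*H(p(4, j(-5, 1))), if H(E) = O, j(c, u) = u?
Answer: 7458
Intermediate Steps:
p(t, T) = -1 (p(t, T) = (1/2)*(-2) = -1)
F(q) = -45 - 9*q (F(q) = -9*(q + 5*1) = -9*(q + 5) = -9*(5 + q) = -45 - 9*q)
O = 58 (O = -5 + (-45 - 27*(-4)) = -5 + (-45 - 9*(-12)) = -5 + (-45 + 108) = -5 + 63 = 58)
H(E) = 58
34 + 128*H(p(4, j(-5, 1))) = 34 + 128*58 = 34 + 7424 = 7458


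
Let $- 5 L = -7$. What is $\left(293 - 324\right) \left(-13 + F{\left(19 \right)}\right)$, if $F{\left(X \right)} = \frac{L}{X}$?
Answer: $\frac{38068}{95} \approx 400.72$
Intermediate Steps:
$L = \frac{7}{5}$ ($L = \left(- \frac{1}{5}\right) \left(-7\right) = \frac{7}{5} \approx 1.4$)
$F{\left(X \right)} = \frac{7}{5 X}$
$\left(293 - 324\right) \left(-13 + F{\left(19 \right)}\right) = \left(293 - 324\right) \left(-13 + \frac{7}{5 \cdot 19}\right) = \left(293 - 324\right) \left(-13 + \frac{7}{5} \cdot \frac{1}{19}\right) = - 31 \left(-13 + \frac{7}{95}\right) = \left(-31\right) \left(- \frac{1228}{95}\right) = \frac{38068}{95}$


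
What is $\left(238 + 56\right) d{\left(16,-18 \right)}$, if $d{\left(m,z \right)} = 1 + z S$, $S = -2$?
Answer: $10878$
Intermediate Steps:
$d{\left(m,z \right)} = 1 - 2 z$ ($d{\left(m,z \right)} = 1 + z \left(-2\right) = 1 - 2 z$)
$\left(238 + 56\right) d{\left(16,-18 \right)} = \left(238 + 56\right) \left(1 - -36\right) = 294 \left(1 + 36\right) = 294 \cdot 37 = 10878$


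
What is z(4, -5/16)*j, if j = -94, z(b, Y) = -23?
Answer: 2162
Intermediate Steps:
z(4, -5/16)*j = -23*(-94) = 2162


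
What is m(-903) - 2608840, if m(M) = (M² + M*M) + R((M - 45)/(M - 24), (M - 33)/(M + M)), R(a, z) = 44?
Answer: -977978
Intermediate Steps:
m(M) = 44 + 2*M² (m(M) = (M² + M*M) + 44 = (M² + M²) + 44 = 2*M² + 44 = 44 + 2*M²)
m(-903) - 2608840 = (44 + 2*(-903)²) - 2608840 = (44 + 2*815409) - 2608840 = (44 + 1630818) - 2608840 = 1630862 - 2608840 = -977978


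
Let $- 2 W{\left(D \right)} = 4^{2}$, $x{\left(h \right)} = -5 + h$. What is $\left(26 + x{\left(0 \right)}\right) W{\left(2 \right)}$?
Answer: $-168$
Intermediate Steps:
$W{\left(D \right)} = -8$ ($W{\left(D \right)} = - \frac{4^{2}}{2} = \left(- \frac{1}{2}\right) 16 = -8$)
$\left(26 + x{\left(0 \right)}\right) W{\left(2 \right)} = \left(26 + \left(-5 + 0\right)\right) \left(-8\right) = \left(26 - 5\right) \left(-8\right) = 21 \left(-8\right) = -168$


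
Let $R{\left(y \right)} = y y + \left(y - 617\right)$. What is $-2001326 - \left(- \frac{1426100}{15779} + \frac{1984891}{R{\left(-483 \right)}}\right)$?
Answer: $- \frac{7331978736628495}{3663710231} \approx -2.0012 \cdot 10^{6}$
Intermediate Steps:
$R{\left(y \right)} = -617 + y + y^{2}$ ($R{\left(y \right)} = y^{2} + \left(y - 617\right) = y^{2} + \left(-617 + y\right) = -617 + y + y^{2}$)
$-2001326 - \left(- \frac{1426100}{15779} + \frac{1984891}{R{\left(-483 \right)}}\right) = -2001326 - \left(- \frac{1426100}{15779} + \frac{1984891}{-617 - 483 + \left(-483\right)^{2}}\right) = -2001326 - \left(- \frac{1426100}{15779} + \frac{1984891}{-617 - 483 + 233289}\right) = -2001326 + \left(\frac{1426100}{15779} - \frac{1984891}{232189}\right) = -2001326 + \frac{299805137811}{3663710231} = - \frac{7331978736628495}{3663710231}$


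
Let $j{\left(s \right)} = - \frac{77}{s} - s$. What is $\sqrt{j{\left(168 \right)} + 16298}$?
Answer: $\frac{\sqrt{2322654}}{12} \approx 127.0$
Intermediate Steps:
$j{\left(s \right)} = - s - \frac{77}{s}$
$\sqrt{j{\left(168 \right)} + 16298} = \sqrt{\left(\left(-1\right) 168 - \frac{77}{168}\right) + 16298} = \sqrt{\left(-168 - \frac{11}{24}\right) + 16298} = \sqrt{- \frac{4043}{24} + 16298} = \sqrt{\frac{387109}{24}} = \frac{\sqrt{2322654}}{12}$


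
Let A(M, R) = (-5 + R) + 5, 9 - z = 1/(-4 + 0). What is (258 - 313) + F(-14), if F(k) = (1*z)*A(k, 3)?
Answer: -109/4 ≈ -27.250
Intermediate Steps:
z = 37/4 (z = 9 - 1/(-4 + 0) = 9 - 1/(-4) = 9 - 1*(-¼) = 9 + ¼ = 37/4 ≈ 9.2500)
A(M, R) = R
F(k) = 111/4 (F(k) = (1*(37/4))*3 = (37/4)*3 = 111/4)
(258 - 313) + F(-14) = (258 - 313) + 111/4 = -55 + 111/4 = -109/4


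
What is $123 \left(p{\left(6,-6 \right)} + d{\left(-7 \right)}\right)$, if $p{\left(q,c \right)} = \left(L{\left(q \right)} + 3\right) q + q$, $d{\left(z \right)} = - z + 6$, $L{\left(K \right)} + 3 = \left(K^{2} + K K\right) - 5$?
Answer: $51783$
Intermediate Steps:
$L{\left(K \right)} = -8 + 2 K^{2}$ ($L{\left(K \right)} = -3 - \left(5 - K^{2} - K K\right) = -3 + \left(\left(K^{2} + K^{2}\right) - 5\right) = -3 + \left(2 K^{2} - 5\right) = -3 + \left(-5 + 2 K^{2}\right) = -8 + 2 K^{2}$)
$d{\left(z \right)} = 6 - z$
$p{\left(q,c \right)} = q + q \left(-5 + 2 q^{2}\right)$ ($p{\left(q,c \right)} = \left(\left(-8 + 2 q^{2}\right) + 3\right) q + q = \left(-5 + 2 q^{2}\right) q + q = q \left(-5 + 2 q^{2}\right) + q = q + q \left(-5 + 2 q^{2}\right)$)
$123 \left(p{\left(6,-6 \right)} + d{\left(-7 \right)}\right) = 123 \left(2 \cdot 6 \left(-2 + 6^{2}\right) + \left(6 - -7\right)\right) = 123 \left(2 \cdot 6 \left(-2 + 36\right) + \left(6 + 7\right)\right) = 123 \left(2 \cdot 6 \cdot 34 + 13\right) = 123 \left(408 + 13\right) = 123 \cdot 421 = 51783$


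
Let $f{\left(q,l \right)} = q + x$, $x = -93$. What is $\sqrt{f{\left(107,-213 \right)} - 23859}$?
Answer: $i \sqrt{23845} \approx 154.42 i$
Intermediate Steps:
$f{\left(q,l \right)} = -93 + q$ ($f{\left(q,l \right)} = q - 93 = -93 + q$)
$\sqrt{f{\left(107,-213 \right)} - 23859} = \sqrt{\left(-93 + 107\right) - 23859} = \sqrt{14 - 23859} = \sqrt{-23845} = i \sqrt{23845}$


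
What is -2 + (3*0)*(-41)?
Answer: -2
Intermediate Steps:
-2 + (3*0)*(-41) = -2 + 0*(-41) = -2 + 0 = -2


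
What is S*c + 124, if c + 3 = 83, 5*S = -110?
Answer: -1636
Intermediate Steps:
S = -22 (S = (1/5)*(-110) = -22)
c = 80 (c = -3 + 83 = 80)
S*c + 124 = -22*80 + 124 = -1760 + 124 = -1636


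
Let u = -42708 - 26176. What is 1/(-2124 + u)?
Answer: -1/71008 ≈ -1.4083e-5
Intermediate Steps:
u = -68884
1/(-2124 + u) = 1/(-2124 - 68884) = 1/(-71008) = -1/71008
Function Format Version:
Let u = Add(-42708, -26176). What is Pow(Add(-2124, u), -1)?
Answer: Rational(-1, 71008) ≈ -1.4083e-5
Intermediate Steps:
u = -68884
Pow(Add(-2124, u), -1) = Pow(Add(-2124, -68884), -1) = Pow(-71008, -1) = Rational(-1, 71008)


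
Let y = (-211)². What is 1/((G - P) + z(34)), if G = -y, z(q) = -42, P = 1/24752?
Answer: -24752/1103023377 ≈ -2.2440e-5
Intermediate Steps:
P = 1/24752 ≈ 4.0401e-5
y = 44521
G = -44521 (G = -1*44521 = -44521)
1/((G - P) + z(34)) = 1/((-44521 - 1*1/24752) - 42) = 1/((-44521 - 1/24752) - 42) = 1/(-1101983793/24752 - 42) = 1/(-1103023377/24752) = -24752/1103023377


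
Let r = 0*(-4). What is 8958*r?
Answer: 0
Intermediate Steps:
r = 0
8958*r = 8958*0 = 0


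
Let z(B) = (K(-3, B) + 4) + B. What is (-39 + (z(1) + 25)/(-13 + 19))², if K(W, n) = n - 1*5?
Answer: 10816/9 ≈ 1201.8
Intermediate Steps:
K(W, n) = -5 + n (K(W, n) = n - 5 = -5 + n)
z(B) = -1 + 2*B (z(B) = ((-5 + B) + 4) + B = (-1 + B) + B = -1 + 2*B)
(-39 + (z(1) + 25)/(-13 + 19))² = (-39 + ((-1 + 2*1) + 25)/(-13 + 19))² = (-39 + ((-1 + 2) + 25)/6)² = (-39 + (1 + 25)*(⅙))² = (-39 + 26*(⅙))² = (-39 + 13/3)² = (-104/3)² = 10816/9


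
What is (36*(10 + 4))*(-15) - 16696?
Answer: -24256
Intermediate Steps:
(36*(10 + 4))*(-15) - 16696 = (36*14)*(-15) - 16696 = 504*(-15) - 16696 = -7560 - 16696 = -24256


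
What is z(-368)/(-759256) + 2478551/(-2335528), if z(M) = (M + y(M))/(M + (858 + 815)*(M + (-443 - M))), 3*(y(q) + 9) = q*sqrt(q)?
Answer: -3354347229091453/3160787036587986 - 184*I*sqrt(23)/211122614547 ≈ -1.0612 - 4.1797e-9*I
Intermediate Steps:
y(q) = -9 + q**(3/2)/3 (y(q) = -9 + (q*sqrt(q))/3 = -9 + q**(3/2)/3)
z(M) = (-9 + M + M**(3/2)/3)/(-741139 + M) (z(M) = (M + (-9 + M**(3/2)/3))/(M + (858 + 815)*(M + (-443 - M))) = (-9 + M + M**(3/2)/3)/(M + 1673*(-443)) = (-9 + M + M**(3/2)/3)/(M - 741139) = (-9 + M + M**(3/2)/3)/(-741139 + M))
z(-368)/(-759256) + 2478551/(-2335528) = ((-9 - 368 + (-368)**(3/2)/3)/(-741139 - 368))/(-759256) + 2478551/(-2335528) = ((-9 - 368 + (-1472*I*sqrt(23))/3)/(-741507))*(-1/759256) + 2478551*(-1/2335528) = -(-9 - 368 - 1472*I*sqrt(23)/3)/741507*(-1/759256) - 2478551/2335528 = -(-377 - 1472*I*sqrt(23)/3)/741507*(-1/759256) - 2478551/2335528 = (29/57039 + 1472*I*sqrt(23)/2224521)*(-1/759256) - 2478551/2335528 = (-29/43307202984 - 184*I*sqrt(23)/211122614547) - 2478551/2335528 = -3354347229091453/3160787036587986 - 184*I*sqrt(23)/211122614547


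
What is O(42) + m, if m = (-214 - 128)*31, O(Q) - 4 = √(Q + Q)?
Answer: -10598 + 2*√21 ≈ -10589.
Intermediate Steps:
O(Q) = 4 + √2*√Q (O(Q) = 4 + √(Q + Q) = 4 + √(2*Q) = 4 + √2*√Q)
m = -10602 (m = -342*31 = -10602)
O(42) + m = (4 + √2*√42) - 10602 = (4 + 2*√21) - 10602 = -10598 + 2*√21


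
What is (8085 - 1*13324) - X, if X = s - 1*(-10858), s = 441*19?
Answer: -24476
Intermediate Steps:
s = 8379
X = 19237 (X = 8379 - 1*(-10858) = 8379 + 10858 = 19237)
(8085 - 1*13324) - X = (8085 - 1*13324) - 1*19237 = (8085 - 13324) - 19237 = -5239 - 19237 = -24476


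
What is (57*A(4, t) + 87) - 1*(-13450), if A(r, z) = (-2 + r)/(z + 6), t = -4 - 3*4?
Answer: 67628/5 ≈ 13526.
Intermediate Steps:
t = -16 (t = -4 - 12 = -16)
A(r, z) = (-2 + r)/(6 + z)
(57*A(4, t) + 87) - 1*(-13450) = (57*((-2 + 4)/(6 - 16)) + 87) - 1*(-13450) = (57*(2/(-10)) + 87) + 13450 = (57*(-⅒*2) + 87) + 13450 = (57*(-⅕) + 87) + 13450 = (-57/5 + 87) + 13450 = 378/5 + 13450 = 67628/5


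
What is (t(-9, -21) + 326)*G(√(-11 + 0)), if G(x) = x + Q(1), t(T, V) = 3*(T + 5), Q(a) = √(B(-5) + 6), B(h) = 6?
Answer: 628*√3 + 314*I*√11 ≈ 1087.7 + 1041.4*I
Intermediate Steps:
Q(a) = 2*√3 (Q(a) = √(6 + 6) = √12 = 2*√3)
t(T, V) = 15 + 3*T (t(T, V) = 3*(5 + T) = 15 + 3*T)
G(x) = x + 2*√3
(t(-9, -21) + 326)*G(√(-11 + 0)) = ((15 + 3*(-9)) + 326)*(√(-11 + 0) + 2*√3) = ((15 - 27) + 326)*(√(-11) + 2*√3) = (-12 + 326)*(I*√11 + 2*√3) = 314*(2*√3 + I*√11) = 628*√3 + 314*I*√11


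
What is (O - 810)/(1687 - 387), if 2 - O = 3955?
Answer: -4763/1300 ≈ -3.6638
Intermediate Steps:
O = -3953 (O = 2 - 1*3955 = 2 - 3955 = -3953)
(O - 810)/(1687 - 387) = (-3953 - 810)/(1687 - 387) = -4763/1300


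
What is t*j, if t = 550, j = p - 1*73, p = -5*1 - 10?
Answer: -48400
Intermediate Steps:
p = -15 (p = -5 - 10 = -15)
j = -88 (j = -15 - 1*73 = -15 - 73 = -88)
t*j = 550*(-88) = -48400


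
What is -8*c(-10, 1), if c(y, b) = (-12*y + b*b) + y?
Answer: -888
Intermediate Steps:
c(y, b) = b² - 11*y (c(y, b) = (-12*y + b²) + y = (b² - 12*y) + y = b² - 11*y)
-8*c(-10, 1) = -8*(1² - 11*(-10)) = -8*(1 + 110) = -8*111 = -888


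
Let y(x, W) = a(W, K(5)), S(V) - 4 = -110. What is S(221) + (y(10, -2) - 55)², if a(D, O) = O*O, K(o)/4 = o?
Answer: 118919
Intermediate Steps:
K(o) = 4*o
a(D, O) = O²
S(V) = -106 (S(V) = 4 - 110 = -106)
y(x, W) = 400 (y(x, W) = (4*5)² = 20² = 400)
S(221) + (y(10, -2) - 55)² = -106 + (400 - 55)² = -106 + 345² = -106 + 119025 = 118919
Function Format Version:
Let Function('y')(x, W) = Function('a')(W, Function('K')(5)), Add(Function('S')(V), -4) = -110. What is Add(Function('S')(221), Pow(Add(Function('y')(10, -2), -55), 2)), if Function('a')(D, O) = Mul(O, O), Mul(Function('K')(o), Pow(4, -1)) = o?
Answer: 118919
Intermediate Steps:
Function('K')(o) = Mul(4, o)
Function('a')(D, O) = Pow(O, 2)
Function('S')(V) = -106 (Function('S')(V) = Add(4, -110) = -106)
Function('y')(x, W) = 400 (Function('y')(x, W) = Pow(Mul(4, 5), 2) = Pow(20, 2) = 400)
Add(Function('S')(221), Pow(Add(Function('y')(10, -2), -55), 2)) = Add(-106, Pow(Add(400, -55), 2)) = Add(-106, Pow(345, 2)) = Add(-106, 119025) = 118919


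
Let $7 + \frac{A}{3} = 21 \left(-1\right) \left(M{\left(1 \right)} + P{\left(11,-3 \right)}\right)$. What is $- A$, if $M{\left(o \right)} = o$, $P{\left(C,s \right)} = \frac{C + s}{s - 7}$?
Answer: $\frac{168}{5} \approx 33.6$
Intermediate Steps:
$P{\left(C,s \right)} = \frac{C + s}{-7 + s}$
$A = - \frac{168}{5}$ ($A = -21 + 3 \cdot 21 \left(-1\right) \left(1 + \frac{11 - 3}{-7 - 3}\right) = -21 + 3 \left(- 21 \left(1 + \frac{1}{-10} \cdot 8\right)\right) = -21 + 3 \left(- 21 \left(1 - \frac{4}{5}\right)\right) = -21 + 3 \left(\left(-21\right) \frac{1}{5}\right) = -21 + 3 \left(- \frac{21}{5}\right) = -21 - \frac{63}{5} = - \frac{168}{5} \approx -33.6$)
$- A = \left(-1\right) \left(- \frac{168}{5}\right) = \frac{168}{5}$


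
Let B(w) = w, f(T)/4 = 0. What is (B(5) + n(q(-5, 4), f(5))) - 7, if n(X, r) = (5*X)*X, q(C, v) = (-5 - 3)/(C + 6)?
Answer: 318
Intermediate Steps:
f(T) = 0 (f(T) = 4*0 = 0)
q(C, v) = -8/(6 + C)
n(X, r) = 5*X²
(B(5) + n(q(-5, 4), f(5))) - 7 = (5 + 5*(-8/(6 - 5))²) - 7 = (5 + 5*(-8/1)²) - 7 = (5 + 5*(-8*1)²) - 7 = (5 + 5*(-8)²) - 7 = (5 + 5*64) - 7 = (5 + 320) - 7 = 325 - 7 = 318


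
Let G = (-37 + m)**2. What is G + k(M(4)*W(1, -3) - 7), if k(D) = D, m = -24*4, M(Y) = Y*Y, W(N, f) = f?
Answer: 17634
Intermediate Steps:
M(Y) = Y**2
m = -96
G = 17689 (G = (-37 - 96)**2 = (-133)**2 = 17689)
G + k(M(4)*W(1, -3) - 7) = 17689 + (4**2*(-3) - 7) = 17689 + (16*(-3) - 7) = 17689 + (-48 - 7) = 17689 - 55 = 17634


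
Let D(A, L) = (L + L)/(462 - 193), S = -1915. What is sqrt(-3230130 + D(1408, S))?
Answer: 80*I*sqrt(36521323)/269 ≈ 1797.3*I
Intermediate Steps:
D(A, L) = 2*L/269 (D(A, L) = (2*L)/269 = (2*L)*(1/269) = 2*L/269)
sqrt(-3230130 + D(1408, S)) = sqrt(-3230130 + (2/269)*(-1915)) = sqrt(-3230130 - 3830/269) = sqrt(-868908800/269) = 80*I*sqrt(36521323)/269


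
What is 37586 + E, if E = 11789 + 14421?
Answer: 63796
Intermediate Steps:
E = 26210
37586 + E = 37586 + 26210 = 63796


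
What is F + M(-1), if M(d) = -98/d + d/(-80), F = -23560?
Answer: -1876959/80 ≈ -23462.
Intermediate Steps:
M(d) = -98/d - d/80 (M(d) = -98/d + d*(-1/80) = -98/d - d/80)
F + M(-1) = -23560 + (-98/(-1) - 1/80*(-1)) = -23560 + (-98*(-1) + 1/80) = -23560 + (98 + 1/80) = -23560 + 7841/80 = -1876959/80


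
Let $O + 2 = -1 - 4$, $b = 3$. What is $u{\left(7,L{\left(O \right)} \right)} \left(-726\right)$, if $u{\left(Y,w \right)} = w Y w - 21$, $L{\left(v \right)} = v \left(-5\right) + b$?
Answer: $-7323162$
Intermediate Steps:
$O = -7$ ($O = -2 - 5 = -7$)
$L{\left(v \right)} = 3 - 5 v$ ($L{\left(v \right)} = v \left(-5\right) + 3 = - 5 v + 3 = 3 - 5 v$)
$u{\left(Y,w \right)} = -21 + Y w^{2}$ ($u{\left(Y,w \right)} = Y w w - 21 = Y w^{2} - 21 = -21 + Y w^{2}$)
$u{\left(7,L{\left(O \right)} \right)} \left(-726\right) = \left(-21 + 7 \left(3 - -35\right)^{2}\right) \left(-726\right) = \left(-21 + 7 \left(3 + 35\right)^{2}\right) \left(-726\right) = \left(-21 + 7 \cdot 38^{2}\right) \left(-726\right) = \left(-21 + 7 \cdot 1444\right) \left(-726\right) = \left(-21 + 10108\right) \left(-726\right) = 10087 \left(-726\right) = -7323162$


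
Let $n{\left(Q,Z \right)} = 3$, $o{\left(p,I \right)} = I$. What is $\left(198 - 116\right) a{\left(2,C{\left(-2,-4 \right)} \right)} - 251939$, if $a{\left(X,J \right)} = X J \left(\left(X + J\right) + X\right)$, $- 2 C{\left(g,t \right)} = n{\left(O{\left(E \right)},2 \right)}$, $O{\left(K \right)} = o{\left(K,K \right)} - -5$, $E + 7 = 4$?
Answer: $-252554$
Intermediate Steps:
$E = -3$ ($E = -7 + 4 = -3$)
$O{\left(K \right)} = 5 + K$ ($O{\left(K \right)} = K - -5 = K + 5 = 5 + K$)
$C{\left(g,t \right)} = - \frac{3}{2}$ ($C{\left(g,t \right)} = \left(- \frac{1}{2}\right) 3 = - \frac{3}{2}$)
$a{\left(X,J \right)} = J X \left(J + 2 X\right)$ ($a{\left(X,J \right)} = J X \left(\left(J + X\right) + X\right) = J X \left(J + 2 X\right)$)
$\left(198 - 116\right) a{\left(2,C{\left(-2,-4 \right)} \right)} - 251939 = \left(198 - 116\right) \left(\left(- \frac{3}{2}\right) 2 \left(- \frac{3}{2} + 2 \cdot 2\right)\right) - 251939 = 82 \left(\left(- \frac{3}{2}\right) 2 \left(- \frac{3}{2} + 4\right)\right) - 251939 = 82 \left(\left(- \frac{3}{2}\right) 2 \cdot \frac{5}{2}\right) - 251939 = 82 \left(- \frac{15}{2}\right) - 251939 = -615 - 251939 = -252554$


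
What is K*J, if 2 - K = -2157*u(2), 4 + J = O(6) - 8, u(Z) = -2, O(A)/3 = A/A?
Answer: 38808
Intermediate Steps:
O(A) = 3 (O(A) = 3*(A/A) = 3*1 = 3)
J = -9 (J = -4 + (3 - 8) = -4 - 5 = -9)
K = -4312 (K = 2 - (-2157)*(-2) = 2 - 1*4314 = 2 - 4314 = -4312)
K*J = -4312*(-9) = 38808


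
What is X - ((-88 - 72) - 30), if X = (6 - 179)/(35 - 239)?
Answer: 38933/204 ≈ 190.85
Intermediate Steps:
X = 173/204 (X = -173/(-204) = -173*(-1/204) = 173/204 ≈ 0.84804)
X - ((-88 - 72) - 30) = 173/204 - ((-88 - 72) - 30) = 173/204 - (-160 - 30) = 173/204 - 1*(-190) = 173/204 + 190 = 38933/204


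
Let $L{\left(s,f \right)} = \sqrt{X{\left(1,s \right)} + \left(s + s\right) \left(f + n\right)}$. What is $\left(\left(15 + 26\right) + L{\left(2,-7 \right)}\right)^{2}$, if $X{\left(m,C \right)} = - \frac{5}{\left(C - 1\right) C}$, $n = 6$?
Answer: $\frac{\left(82 + i \sqrt{26}\right)^{2}}{4} \approx 1674.5 + 209.06 i$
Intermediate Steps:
$X{\left(m,C \right)} = - \frac{5}{C \left(-1 + C\right)}$ ($X{\left(m,C \right)} = - \frac{5}{\left(-1 + C\right) C} = - \frac{5}{C \left(-1 + C\right)}$)
$L{\left(s,f \right)} = \sqrt{- \frac{5}{s \left(-1 + s\right)} + 2 s \left(6 + f\right)}$ ($L{\left(s,f \right)} = \sqrt{- \frac{5}{s \left(-1 + s\right)} + \left(s + s\right) \left(f + 6\right)} = \sqrt{- \frac{5}{s \left(-1 + s\right)} + 2 s \left(6 + f\right)}$)
$\left(\left(15 + 26\right) + L{\left(2,-7 \right)}\right)^{2} = \left(\left(15 + 26\right) + \sqrt{\frac{-5 + 2 \cdot 2^{2} \left(-1 + 2\right) \left(6 - 7\right)}{2 \left(-1 + 2\right)}}\right)^{2} = \left(41 + \sqrt{\frac{-5 + 2 \cdot 4 \cdot 1 \left(-1\right)}{2 \cdot 1}}\right)^{2} = \left(41 + \sqrt{\frac{1}{2} \cdot 1 \left(-5 - 8\right)}\right)^{2} = \left(41 + \sqrt{\frac{1}{2} \cdot 1 \left(-13\right)}\right)^{2} = \left(41 + \sqrt{- \frac{13}{2}}\right)^{2} = \left(41 + \frac{i \sqrt{26}}{2}\right)^{2}$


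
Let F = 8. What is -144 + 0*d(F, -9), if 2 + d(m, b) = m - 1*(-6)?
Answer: -144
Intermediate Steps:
d(m, b) = 4 + m (d(m, b) = -2 + (m - 1*(-6)) = -2 + (m + 6) = -2 + (6 + m) = 4 + m)
-144 + 0*d(F, -9) = -144 + 0*(4 + 8) = -144 + 0*12 = -144 + 0 = -144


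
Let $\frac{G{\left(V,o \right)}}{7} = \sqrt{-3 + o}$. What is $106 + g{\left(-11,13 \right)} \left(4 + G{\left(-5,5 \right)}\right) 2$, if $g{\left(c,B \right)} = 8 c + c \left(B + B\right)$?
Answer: $-2886 - 5236 \sqrt{2} \approx -10291.0$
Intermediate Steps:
$G{\left(V,o \right)} = 7 \sqrt{-3 + o}$
$g{\left(c,B \right)} = 8 c + 2 B c$ ($g{\left(c,B \right)} = 8 c + c 2 B = 8 c + 2 B c$)
$106 + g{\left(-11,13 \right)} \left(4 + G{\left(-5,5 \right)}\right) 2 = 106 + 2 \left(-11\right) \left(4 + 13\right) \left(4 + 7 \sqrt{-3 + 5}\right) 2 = 106 + 2 \left(-11\right) 17 \left(4 + 7 \sqrt{2}\right) 2 = 106 - 374 \left(8 + 14 \sqrt{2}\right) = 106 - \left(2992 + 5236 \sqrt{2}\right) = -2886 - 5236 \sqrt{2}$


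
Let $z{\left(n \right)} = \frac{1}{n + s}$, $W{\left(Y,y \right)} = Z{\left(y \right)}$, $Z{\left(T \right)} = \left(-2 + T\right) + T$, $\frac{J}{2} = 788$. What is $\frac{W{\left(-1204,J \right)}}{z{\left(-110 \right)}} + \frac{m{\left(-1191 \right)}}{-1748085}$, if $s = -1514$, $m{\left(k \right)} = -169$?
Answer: $- \frac{8942503625831}{1748085} \approx -5.1156 \cdot 10^{6}$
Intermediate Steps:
$J = 1576$ ($J = 2 \cdot 788 = 1576$)
$Z{\left(T \right)} = -2 + 2 T$
$W{\left(Y,y \right)} = -2 + 2 y$
$z{\left(n \right)} = \frac{1}{-1514 + n}$ ($z{\left(n \right)} = \frac{1}{n - 1514} = \frac{1}{-1514 + n}$)
$\frac{W{\left(-1204,J \right)}}{z{\left(-110 \right)}} + \frac{m{\left(-1191 \right)}}{-1748085} = \frac{-2 + 2 \cdot 1576}{\frac{1}{-1514 - 110}} - \frac{169}{-1748085} = \frac{-2 + 3152}{\frac{1}{-1624}} - - \frac{169}{1748085} = \frac{3150}{- \frac{1}{1624}} + \frac{169}{1748085} = 3150 \left(-1624\right) + \frac{169}{1748085} = -5115600 + \frac{169}{1748085} = - \frac{8942503625831}{1748085}$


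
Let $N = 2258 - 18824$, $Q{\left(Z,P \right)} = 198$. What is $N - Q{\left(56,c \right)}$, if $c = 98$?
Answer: $-16764$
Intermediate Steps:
$N = -16566$
$N - Q{\left(56,c \right)} = -16566 - 198 = -16764$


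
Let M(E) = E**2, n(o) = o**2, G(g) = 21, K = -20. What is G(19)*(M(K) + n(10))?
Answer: 10500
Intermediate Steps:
G(19)*(M(K) + n(10)) = 21*((-20)**2 + 10**2) = 21*(400 + 100) = 21*500 = 10500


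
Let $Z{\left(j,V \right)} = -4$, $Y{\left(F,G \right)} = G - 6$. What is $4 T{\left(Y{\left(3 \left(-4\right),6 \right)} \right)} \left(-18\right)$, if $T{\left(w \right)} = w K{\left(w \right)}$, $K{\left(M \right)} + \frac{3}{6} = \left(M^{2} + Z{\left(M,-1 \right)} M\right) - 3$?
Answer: $0$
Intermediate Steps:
$Y{\left(F,G \right)} = -6 + G$ ($Y{\left(F,G \right)} = G - 6 = -6 + G$)
$K{\left(M \right)} = - \frac{7}{2} + M^{2} - 4 M$ ($K{\left(M \right)} = - \frac{1}{2} - \left(3 - M^{2} + 4 M\right) = - \frac{7}{2} + M^{2} - 4 M$)
$T{\left(w \right)} = w \left(- \frac{7}{2} + w^{2} - 4 w\right)$
$4 T{\left(Y{\left(3 \left(-4\right),6 \right)} \right)} \left(-18\right) = 4 \frac{\left(-6 + 6\right) \left(-7 - 8 \left(-6 + 6\right) + 2 \left(-6 + 6\right)^{2}\right)}{2} \left(-18\right) = 4 \cdot \frac{1}{2} \cdot 0 \left(-7 - 0 + 2 \cdot 0^{2}\right) \left(-18\right) = 4 \cdot \frac{1}{2} \cdot 0 \left(-7 + 0 + 2 \cdot 0\right) \left(-18\right) = 4 \cdot \frac{1}{2} \cdot 0 \left(-7 + 0 + 0\right) \left(-18\right) = 4 \cdot \frac{1}{2} \cdot 0 \left(-7\right) \left(-18\right) = 4 \cdot 0 \left(-18\right) = 0 \left(-18\right) = 0$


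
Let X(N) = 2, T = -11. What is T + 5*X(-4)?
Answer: -1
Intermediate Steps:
T + 5*X(-4) = -11 + 5*2 = -11 + 10 = -1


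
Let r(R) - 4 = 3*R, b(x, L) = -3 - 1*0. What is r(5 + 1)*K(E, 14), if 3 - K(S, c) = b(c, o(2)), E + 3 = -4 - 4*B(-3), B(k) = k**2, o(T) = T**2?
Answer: 132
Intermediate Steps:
b(x, L) = -3 (b(x, L) = -3 + 0 = -3)
r(R) = 4 + 3*R
E = -43 (E = -3 + (-4 - 4*(-3)**2) = -3 + (-4 - 4*9) = -3 + (-4 - 36) = -3 - 40 = -43)
K(S, c) = 6 (K(S, c) = 3 - 1*(-3) = 3 + 3 = 6)
r(5 + 1)*K(E, 14) = (4 + 3*(5 + 1))*6 = (4 + 3*6)*6 = (4 + 18)*6 = 22*6 = 132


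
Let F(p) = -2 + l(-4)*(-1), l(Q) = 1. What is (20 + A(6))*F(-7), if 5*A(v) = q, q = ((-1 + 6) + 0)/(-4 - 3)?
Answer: -417/7 ≈ -59.571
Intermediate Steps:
F(p) = -3 (F(p) = -2 + 1*(-1) = -2 - 1 = -3)
q = -5/7 (q = (5 + 0)/(-7) = 5*(-⅐) = -5/7 ≈ -0.71429)
A(v) = -⅐ (A(v) = (⅕)*(-5/7) = -⅐)
(20 + A(6))*F(-7) = (20 - ⅐)*(-3) = (139/7)*(-3) = -417/7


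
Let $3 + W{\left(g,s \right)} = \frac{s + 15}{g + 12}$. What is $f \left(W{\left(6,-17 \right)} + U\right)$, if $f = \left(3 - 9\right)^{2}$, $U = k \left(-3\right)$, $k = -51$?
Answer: $5396$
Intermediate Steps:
$W{\left(g,s \right)} = -3 + \frac{15 + s}{12 + g}$ ($W{\left(g,s \right)} = -3 + \frac{s + 15}{g + 12} = -3 + \frac{15 + s}{12 + g}$)
$U = 153$ ($U = \left(-51\right) \left(-3\right) = 153$)
$f = 36$ ($f = \left(-6\right)^{2} = 36$)
$f \left(W{\left(6,-17 \right)} + U\right) = 36 \left(\frac{-21 - 17 - 18}{12 + 6} + 153\right) = 36 \left(\frac{-21 - 17 - 18}{18} + 153\right) = 36 \left(\frac{1}{18} \left(-56\right) + 153\right) = 36 \left(- \frac{28}{9} + 153\right) = 36 \cdot \frac{1349}{9} = 5396$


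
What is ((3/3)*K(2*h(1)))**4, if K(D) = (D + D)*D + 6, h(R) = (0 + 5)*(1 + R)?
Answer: 422026932496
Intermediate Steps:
h(R) = 5 + 5*R (h(R) = 5*(1 + R) = 5 + 5*R)
K(D) = 6 + 2*D**2 (K(D) = (2*D)*D + 6 = 2*D**2 + 6 = 6 + 2*D**2)
((3/3)*K(2*h(1)))**4 = ((3/3)*(6 + 2*(2*(5 + 5*1))**2))**4 = ((3*(1/3))*(6 + 2*(2*(5 + 5))**2))**4 = (1*(6 + 2*(2*10)**2))**4 = (1*(6 + 2*20**2))**4 = (1*(6 + 2*400))**4 = (1*(6 + 800))**4 = (1*806)**4 = 806**4 = 422026932496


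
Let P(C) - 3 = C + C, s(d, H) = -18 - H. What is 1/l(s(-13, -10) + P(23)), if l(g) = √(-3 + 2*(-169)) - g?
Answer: -41/2022 - I*√341/2022 ≈ -0.020277 - 0.0091326*I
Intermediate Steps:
P(C) = 3 + 2*C (P(C) = 3 + (C + C) = 3 + 2*C)
l(g) = -g + I*√341 (l(g) = √(-3 - 338) - g = √(-341) - g = I*√341 - g = -g + I*√341)
1/l(s(-13, -10) + P(23)) = 1/(-((-18 - 1*(-10)) + (3 + 2*23)) + I*√341) = 1/(-((-18 + 10) + (3 + 46)) + I*√341) = 1/(-(-8 + 49) + I*√341) = 1/(-1*41 + I*√341) = 1/(-41 + I*√341)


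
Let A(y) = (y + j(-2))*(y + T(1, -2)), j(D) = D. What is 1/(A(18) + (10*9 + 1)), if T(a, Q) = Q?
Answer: 1/347 ≈ 0.0028818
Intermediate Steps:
A(y) = (-2 + y)² (A(y) = (y - 2)*(y - 2) = (-2 + y)*(-2 + y) = (-2 + y)²)
1/(A(18) + (10*9 + 1)) = 1/((4 + 18² - 4*18) + (10*9 + 1)) = 1/((4 + 324 - 72) + (90 + 1)) = 1/(256 + 91) = 1/347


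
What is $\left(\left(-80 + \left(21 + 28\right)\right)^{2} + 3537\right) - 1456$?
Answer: $3042$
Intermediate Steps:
$\left(\left(-80 + \left(21 + 28\right)\right)^{2} + 3537\right) - 1456 = \left(\left(-80 + 49\right)^{2} + 3537\right) - 1456 = \left(\left(-31\right)^{2} + 3537\right) - 1456 = \left(961 + 3537\right) - 1456 = 4498 - 1456 = 3042$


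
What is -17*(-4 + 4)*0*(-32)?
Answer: 0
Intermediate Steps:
-17*(-4 + 4)*0*(-32) = -0*0*(-32) = -17*0*(-32) = 0*(-32) = 0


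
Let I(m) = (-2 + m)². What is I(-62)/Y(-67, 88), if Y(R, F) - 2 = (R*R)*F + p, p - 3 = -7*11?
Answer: 256/24685 ≈ 0.010371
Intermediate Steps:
p = -74 (p = 3 - 7*11 = 3 - 77 = -74)
Y(R, F) = -72 + F*R² (Y(R, F) = 2 + ((R*R)*F - 74) = 2 + (R²*F - 74) = 2 + (F*R² - 74) = 2 + (-74 + F*R²) = -72 + F*R²)
I(-62)/Y(-67, 88) = (-2 - 62)²/(-72 + 88*(-67)²) = (-64)²/(-72 + 88*4489) = 4096/(-72 + 395032) = 4096/394960 = 4096*(1/394960) = 256/24685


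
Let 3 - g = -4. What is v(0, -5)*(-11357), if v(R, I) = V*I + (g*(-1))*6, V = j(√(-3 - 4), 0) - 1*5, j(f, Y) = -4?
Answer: -34071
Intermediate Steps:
g = 7 (g = 3 - 1*(-4) = 3 + 4 = 7)
V = -9 (V = -4 - 1*5 = -4 - 5 = -9)
v(R, I) = -42 - 9*I (v(R, I) = -9*I + (7*(-1))*6 = -9*I - 7*6 = -9*I - 42 = -42 - 9*I)
v(0, -5)*(-11357) = (-42 - 9*(-5))*(-11357) = (-42 + 45)*(-11357) = 3*(-11357) = -34071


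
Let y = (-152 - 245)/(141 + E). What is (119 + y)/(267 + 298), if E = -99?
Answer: 4601/23730 ≈ 0.19389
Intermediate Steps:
y = -397/42 (y = (-152 - 245)/(141 - 99) = -397/42 ≈ -9.4524)
(119 + y)/(267 + 298) = (119 - 397/42)/(267 + 298) = (4601/42)/565 = (4601/42)*(1/565) = 4601/23730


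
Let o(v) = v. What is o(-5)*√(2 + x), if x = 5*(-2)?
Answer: -10*I*√2 ≈ -14.142*I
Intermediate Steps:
x = -10
o(-5)*√(2 + x) = -5*√(2 - 10) = -10*I*√2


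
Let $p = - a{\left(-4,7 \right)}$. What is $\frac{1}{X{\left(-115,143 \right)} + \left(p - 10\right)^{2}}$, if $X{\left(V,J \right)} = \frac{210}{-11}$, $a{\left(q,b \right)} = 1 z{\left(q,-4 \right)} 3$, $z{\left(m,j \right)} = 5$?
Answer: $\frac{11}{6665} \approx 0.0016504$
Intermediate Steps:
$a{\left(q,b \right)} = 15$ ($a{\left(q,b \right)} = 1 \cdot 5 \cdot 3 = 5 \cdot 3 = 15$)
$X{\left(V,J \right)} = - \frac{210}{11}$ ($X{\left(V,J \right)} = 210 \left(- \frac{1}{11}\right) = - \frac{210}{11}$)
$p = -15$ ($p = \left(-1\right) 15 = -15$)
$\frac{1}{X{\left(-115,143 \right)} + \left(p - 10\right)^{2}} = \frac{1}{- \frac{210}{11} + \left(-15 - 10\right)^{2}} = \frac{1}{- \frac{210}{11} + \left(-25\right)^{2}} = \frac{1}{- \frac{210}{11} + 625} = \frac{1}{\frac{6665}{11}} = \frac{11}{6665}$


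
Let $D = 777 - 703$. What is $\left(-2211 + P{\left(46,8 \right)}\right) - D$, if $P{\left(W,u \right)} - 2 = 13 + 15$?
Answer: $-2255$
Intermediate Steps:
$P{\left(W,u \right)} = 30$ ($P{\left(W,u \right)} = 2 + \left(13 + 15\right) = 2 + 28 = 30$)
$D = 74$
$\left(-2211 + P{\left(46,8 \right)}\right) - D = \left(-2211 + 30\right) - 74 = -2181 - 74 = -2255$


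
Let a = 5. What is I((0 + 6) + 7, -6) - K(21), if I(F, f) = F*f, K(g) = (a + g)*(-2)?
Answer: -26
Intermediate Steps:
K(g) = -10 - 2*g (K(g) = (5 + g)*(-2) = -10 - 2*g)
I((0 + 6) + 7, -6) - K(21) = ((0 + 6) + 7)*(-6) - (-10 - 2*21) = (6 + 7)*(-6) - (-10 - 42) = 13*(-6) - 1*(-52) = -78 + 52 = -26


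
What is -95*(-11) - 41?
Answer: 1004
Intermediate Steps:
-95*(-11) - 41 = -19*(-55) - 41 = 1045 - 41 = 1004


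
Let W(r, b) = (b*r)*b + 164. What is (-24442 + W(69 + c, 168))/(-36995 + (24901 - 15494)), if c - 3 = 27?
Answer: -1384949/13794 ≈ -100.40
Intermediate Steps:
c = 30 (c = 3 + 27 = 30)
W(r, b) = 164 + r*b² (W(r, b) = r*b² + 164 = 164 + r*b²)
(-24442 + W(69 + c, 168))/(-36995 + (24901 - 15494)) = (-24442 + (164 + (69 + 30)*168²))/(-36995 + (24901 - 15494)) = (-24442 + (164 + 99*28224))/(-36995 + 9407) = (-24442 + (164 + 2794176))/(-27588) = (-24442 + 2794340)*(-1/27588) = 2769898*(-1/27588) = -1384949/13794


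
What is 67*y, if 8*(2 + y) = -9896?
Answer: -83013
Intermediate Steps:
y = -1239 (y = -2 + (⅛)*(-9896) = -2 - 1237 = -1239)
67*y = 67*(-1239) = -83013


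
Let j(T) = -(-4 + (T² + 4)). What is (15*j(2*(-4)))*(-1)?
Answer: 960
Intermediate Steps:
j(T) = -T² (j(T) = -(-4 + (4 + T²)) = -T²)
(15*j(2*(-4)))*(-1) = (15*(-(2*(-4))²))*(-1) = (15*(-1*(-8)²))*(-1) = (15*(-1*64))*(-1) = (15*(-64))*(-1) = -960*(-1) = 960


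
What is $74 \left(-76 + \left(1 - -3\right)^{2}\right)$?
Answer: $-4440$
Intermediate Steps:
$74 \left(-76 + \left(1 - -3\right)^{2}\right) = 74 \left(-76 + \left(1 + 3\right)^{2}\right) = 74 \left(-76 + 4^{2}\right) = 74 \left(-76 + 16\right) = 74 \left(-60\right) = -4440$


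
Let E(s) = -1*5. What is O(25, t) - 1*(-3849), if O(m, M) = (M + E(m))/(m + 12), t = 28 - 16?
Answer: 142420/37 ≈ 3849.2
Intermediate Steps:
E(s) = -5
t = 12
O(m, M) = (-5 + M)/(12 + m) (O(m, M) = (M - 5)/(m + 12) = (-5 + M)/(12 + m))
O(25, t) - 1*(-3849) = (-5 + 12)/(12 + 25) - 1*(-3849) = 7/37 + 3849 = 142420/37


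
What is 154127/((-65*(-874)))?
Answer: 154127/56810 ≈ 2.7130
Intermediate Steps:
154127/((-65*(-874))) = 154127/56810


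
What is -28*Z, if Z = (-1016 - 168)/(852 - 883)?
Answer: -33152/31 ≈ -1069.4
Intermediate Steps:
Z = 1184/31 (Z = -1184/(-31) = -1184*(-1/31) = 1184/31 ≈ 38.194)
-28*Z = -28*1184/31 = -33152/31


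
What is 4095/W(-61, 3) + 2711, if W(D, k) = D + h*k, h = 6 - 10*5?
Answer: 519128/193 ≈ 2689.8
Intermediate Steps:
h = -44 (h = 6 - 2*25 = 6 - 50 = -44)
W(D, k) = D - 44*k
4095/W(-61, 3) + 2711 = 4095/(-61 - 44*3) + 2711 = 4095/(-61 - 132) + 2711 = 4095/(-193) + 2711 = 4095*(-1/193) + 2711 = -4095/193 + 2711 = 519128/193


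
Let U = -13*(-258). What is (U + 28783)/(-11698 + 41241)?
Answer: 32137/29543 ≈ 1.0878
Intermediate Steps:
U = 3354
(U + 28783)/(-11698 + 41241) = (3354 + 28783)/(-11698 + 41241) = 32137/29543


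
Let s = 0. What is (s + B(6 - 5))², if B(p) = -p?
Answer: 1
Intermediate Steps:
(s + B(6 - 5))² = (0 - (6 - 5))² = (0 - 1*1)² = (0 - 1)² = (-1)² = 1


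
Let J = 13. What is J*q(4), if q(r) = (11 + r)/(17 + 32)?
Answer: 195/49 ≈ 3.9796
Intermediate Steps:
q(r) = 11/49 + r/49 (q(r) = (11 + r)/49 = (11 + r)*(1/49) = 11/49 + r/49)
J*q(4) = 13*(11/49 + (1/49)*4) = 13*(11/49 + 4/49) = 13*(15/49) = 195/49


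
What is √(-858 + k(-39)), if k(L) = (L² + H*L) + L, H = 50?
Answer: I*√1326 ≈ 36.414*I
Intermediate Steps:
k(L) = L² + 51*L (k(L) = (L² + 50*L) + L = L² + 51*L)
√(-858 + k(-39)) = √(-858 - 39*(51 - 39)) = √(-858 - 39*12) = √(-858 - 468) = √(-1326) = I*√1326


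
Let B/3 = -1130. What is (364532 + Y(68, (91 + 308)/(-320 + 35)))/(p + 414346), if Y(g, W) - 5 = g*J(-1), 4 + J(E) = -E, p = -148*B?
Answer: 364333/916066 ≈ 0.39771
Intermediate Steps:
B = -3390 (B = 3*(-1130) = -3390)
p = 501720 (p = -148*(-3390) = 501720)
J(E) = -4 - E
Y(g, W) = 5 - 3*g (Y(g, W) = 5 + g*(-4 - 1*(-1)) = 5 + g*(-4 + 1) = 5 + g*(-3) = 5 - 3*g)
(364532 + Y(68, (91 + 308)/(-320 + 35)))/(p + 414346) = (364532 + (5 - 3*68))/(501720 + 414346) = (364532 + (5 - 204))/916066 = (364532 - 199)*(1/916066) = 364333*(1/916066) = 364333/916066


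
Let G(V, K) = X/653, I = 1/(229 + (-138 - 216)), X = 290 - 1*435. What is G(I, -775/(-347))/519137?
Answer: -145/338996461 ≈ -4.2773e-7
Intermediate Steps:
X = -145 (X = 290 - 435 = -145)
I = -1/125 (I = 1/(229 - 354) = 1/(-125) = -1/125 ≈ -0.0080000)
G(V, K) = -145/653
G(I, -775/(-347))/519137 = -145/653/519137 = -145/653*1/519137 = -145/338996461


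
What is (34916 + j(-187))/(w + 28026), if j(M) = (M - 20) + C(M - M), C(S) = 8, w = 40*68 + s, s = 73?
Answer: 34717/30819 ≈ 1.1265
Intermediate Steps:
w = 2793 (w = 40*68 + 73 = 2720 + 73 = 2793)
j(M) = -12 + M (j(M) = (M - 20) + 8 = (-20 + M) + 8 = -12 + M)
(34916 + j(-187))/(w + 28026) = (34916 + (-12 - 187))/(2793 + 28026) = (34916 - 199)/30819 = 34717*(1/30819) = 34717/30819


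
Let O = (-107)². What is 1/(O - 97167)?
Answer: -1/85718 ≈ -1.1666e-5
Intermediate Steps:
O = 11449
1/(O - 97167) = 1/(11449 - 97167) = 1/(-85718) = -1/85718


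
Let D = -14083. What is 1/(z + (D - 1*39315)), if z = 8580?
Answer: -1/44818 ≈ -2.2312e-5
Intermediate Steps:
1/(z + (D - 1*39315)) = 1/(8580 + (-14083 - 1*39315)) = 1/(8580 + (-14083 - 39315)) = 1/(8580 - 53398) = 1/(-44818) = -1/44818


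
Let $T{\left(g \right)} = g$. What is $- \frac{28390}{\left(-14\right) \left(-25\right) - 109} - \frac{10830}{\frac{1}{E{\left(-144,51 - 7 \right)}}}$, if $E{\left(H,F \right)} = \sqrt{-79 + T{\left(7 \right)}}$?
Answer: $- \frac{28390}{241} - 64980 i \sqrt{2} \approx -117.8 - 91896.0 i$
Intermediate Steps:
$E{\left(H,F \right)} = 6 i \sqrt{2}$ ($E{\left(H,F \right)} = \sqrt{-79 + 7} = \sqrt{-72} = 6 i \sqrt{2}$)
$- \frac{28390}{\left(-14\right) \left(-25\right) - 109} - \frac{10830}{\frac{1}{E{\left(-144,51 - 7 \right)}}} = - \frac{28390}{\left(-14\right) \left(-25\right) - 109} - \frac{10830}{\frac{1}{6 i \sqrt{2}}} = - \frac{28390}{350 - 109} - \frac{10830}{\left(- \frac{1}{12}\right) i \sqrt{2}} = - \frac{28390}{241} - 10830 \cdot 6 i \sqrt{2} = \left(-28390\right) \frac{1}{241} - 64980 i \sqrt{2} = - \frac{28390}{241} - 64980 i \sqrt{2}$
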